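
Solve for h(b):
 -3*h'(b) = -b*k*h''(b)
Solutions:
 h(b) = C1 + b^(((re(k) + 3)*re(k) + im(k)^2)/(re(k)^2 + im(k)^2))*(C2*sin(3*log(b)*Abs(im(k))/(re(k)^2 + im(k)^2)) + C3*cos(3*log(b)*im(k)/(re(k)^2 + im(k)^2)))


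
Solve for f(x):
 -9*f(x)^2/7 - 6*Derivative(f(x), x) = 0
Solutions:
 f(x) = 14/(C1 + 3*x)


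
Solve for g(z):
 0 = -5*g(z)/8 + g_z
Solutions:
 g(z) = C1*exp(5*z/8)


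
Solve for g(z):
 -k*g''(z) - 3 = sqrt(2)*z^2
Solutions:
 g(z) = C1 + C2*z - sqrt(2)*z^4/(12*k) - 3*z^2/(2*k)


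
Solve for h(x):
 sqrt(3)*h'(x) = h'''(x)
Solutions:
 h(x) = C1 + C2*exp(-3^(1/4)*x) + C3*exp(3^(1/4)*x)


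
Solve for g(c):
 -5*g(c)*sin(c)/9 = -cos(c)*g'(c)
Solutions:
 g(c) = C1/cos(c)^(5/9)


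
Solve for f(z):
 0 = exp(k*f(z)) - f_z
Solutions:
 f(z) = Piecewise((log(-1/(C1*k + k*z))/k, Ne(k, 0)), (nan, True))
 f(z) = Piecewise((C1 + z, Eq(k, 0)), (nan, True))


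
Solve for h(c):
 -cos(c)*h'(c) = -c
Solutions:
 h(c) = C1 + Integral(c/cos(c), c)


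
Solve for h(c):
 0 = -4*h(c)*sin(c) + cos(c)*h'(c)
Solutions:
 h(c) = C1/cos(c)^4


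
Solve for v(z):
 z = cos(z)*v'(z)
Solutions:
 v(z) = C1 + Integral(z/cos(z), z)


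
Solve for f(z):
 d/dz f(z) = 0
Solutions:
 f(z) = C1


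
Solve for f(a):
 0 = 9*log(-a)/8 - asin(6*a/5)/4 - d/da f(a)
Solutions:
 f(a) = C1 + 9*a*log(-a)/8 - a*asin(6*a/5)/4 - 9*a/8 - sqrt(25 - 36*a^2)/24


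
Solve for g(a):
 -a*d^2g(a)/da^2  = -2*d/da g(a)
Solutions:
 g(a) = C1 + C2*a^3


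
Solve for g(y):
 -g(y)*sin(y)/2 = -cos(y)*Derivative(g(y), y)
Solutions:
 g(y) = C1/sqrt(cos(y))


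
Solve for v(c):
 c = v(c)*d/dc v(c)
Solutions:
 v(c) = -sqrt(C1 + c^2)
 v(c) = sqrt(C1 + c^2)


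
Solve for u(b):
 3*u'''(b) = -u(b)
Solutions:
 u(b) = C3*exp(-3^(2/3)*b/3) + (C1*sin(3^(1/6)*b/2) + C2*cos(3^(1/6)*b/2))*exp(3^(2/3)*b/6)


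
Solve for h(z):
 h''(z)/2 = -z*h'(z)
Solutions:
 h(z) = C1 + C2*erf(z)


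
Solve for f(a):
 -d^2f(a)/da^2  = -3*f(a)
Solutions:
 f(a) = C1*exp(-sqrt(3)*a) + C2*exp(sqrt(3)*a)


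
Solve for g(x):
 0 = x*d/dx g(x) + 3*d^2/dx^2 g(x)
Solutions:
 g(x) = C1 + C2*erf(sqrt(6)*x/6)


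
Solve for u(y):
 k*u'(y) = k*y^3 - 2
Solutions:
 u(y) = C1 + y^4/4 - 2*y/k


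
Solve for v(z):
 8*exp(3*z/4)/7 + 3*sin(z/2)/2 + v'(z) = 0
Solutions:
 v(z) = C1 - 32*exp(3*z/4)/21 + 3*cos(z/2)


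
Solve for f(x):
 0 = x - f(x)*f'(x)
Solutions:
 f(x) = -sqrt(C1 + x^2)
 f(x) = sqrt(C1 + x^2)


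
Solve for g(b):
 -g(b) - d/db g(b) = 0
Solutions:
 g(b) = C1*exp(-b)


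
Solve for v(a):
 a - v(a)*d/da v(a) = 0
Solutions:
 v(a) = -sqrt(C1 + a^2)
 v(a) = sqrt(C1 + a^2)


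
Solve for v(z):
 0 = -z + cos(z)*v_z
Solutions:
 v(z) = C1 + Integral(z/cos(z), z)


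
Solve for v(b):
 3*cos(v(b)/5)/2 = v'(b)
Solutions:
 -3*b/2 - 5*log(sin(v(b)/5) - 1)/2 + 5*log(sin(v(b)/5) + 1)/2 = C1


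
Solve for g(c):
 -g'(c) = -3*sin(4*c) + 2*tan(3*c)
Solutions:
 g(c) = C1 + 2*log(cos(3*c))/3 - 3*cos(4*c)/4


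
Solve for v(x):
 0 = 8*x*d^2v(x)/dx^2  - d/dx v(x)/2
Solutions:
 v(x) = C1 + C2*x^(17/16)


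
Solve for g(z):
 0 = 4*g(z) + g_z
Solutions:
 g(z) = C1*exp(-4*z)


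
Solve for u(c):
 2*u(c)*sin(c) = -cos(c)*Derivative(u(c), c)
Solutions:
 u(c) = C1*cos(c)^2


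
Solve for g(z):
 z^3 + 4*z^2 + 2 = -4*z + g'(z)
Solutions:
 g(z) = C1 + z^4/4 + 4*z^3/3 + 2*z^2 + 2*z


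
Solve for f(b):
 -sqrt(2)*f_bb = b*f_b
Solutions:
 f(b) = C1 + C2*erf(2^(1/4)*b/2)


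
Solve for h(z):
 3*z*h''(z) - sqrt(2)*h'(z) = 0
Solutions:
 h(z) = C1 + C2*z^(sqrt(2)/3 + 1)


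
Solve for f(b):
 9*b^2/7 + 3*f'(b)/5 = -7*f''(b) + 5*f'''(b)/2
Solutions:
 f(b) = C1 + C2*exp(b*(7 - sqrt(55))/5) + C3*exp(b*(7 + sqrt(55))/5) - 5*b^3/7 + 25*b^2 - 12625*b/21


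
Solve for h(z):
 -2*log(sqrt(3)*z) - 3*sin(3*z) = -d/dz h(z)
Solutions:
 h(z) = C1 + 2*z*log(z) - 2*z + z*log(3) - cos(3*z)


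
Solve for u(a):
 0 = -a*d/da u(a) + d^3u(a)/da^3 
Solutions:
 u(a) = C1 + Integral(C2*airyai(a) + C3*airybi(a), a)


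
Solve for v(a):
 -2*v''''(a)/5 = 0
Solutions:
 v(a) = C1 + C2*a + C3*a^2 + C4*a^3


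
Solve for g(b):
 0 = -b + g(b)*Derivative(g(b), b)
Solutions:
 g(b) = -sqrt(C1 + b^2)
 g(b) = sqrt(C1 + b^2)


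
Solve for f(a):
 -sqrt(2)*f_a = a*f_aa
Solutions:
 f(a) = C1 + C2*a^(1 - sqrt(2))


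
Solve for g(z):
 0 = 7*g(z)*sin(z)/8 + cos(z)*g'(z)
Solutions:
 g(z) = C1*cos(z)^(7/8)


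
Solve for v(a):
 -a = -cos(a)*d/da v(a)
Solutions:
 v(a) = C1 + Integral(a/cos(a), a)


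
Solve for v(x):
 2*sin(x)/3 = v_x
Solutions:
 v(x) = C1 - 2*cos(x)/3


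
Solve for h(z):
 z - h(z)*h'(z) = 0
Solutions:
 h(z) = -sqrt(C1 + z^2)
 h(z) = sqrt(C1 + z^2)


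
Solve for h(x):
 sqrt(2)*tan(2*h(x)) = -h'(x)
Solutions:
 h(x) = -asin(C1*exp(-2*sqrt(2)*x))/2 + pi/2
 h(x) = asin(C1*exp(-2*sqrt(2)*x))/2


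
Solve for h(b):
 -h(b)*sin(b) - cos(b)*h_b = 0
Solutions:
 h(b) = C1*cos(b)


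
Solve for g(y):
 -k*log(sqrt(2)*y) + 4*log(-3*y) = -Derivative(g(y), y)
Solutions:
 g(y) = C1 + y*(k - 4)*log(y) + y*(-k + k*log(2)/2 - 4*log(3) + 4 - 4*I*pi)


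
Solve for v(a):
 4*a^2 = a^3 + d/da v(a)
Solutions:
 v(a) = C1 - a^4/4 + 4*a^3/3


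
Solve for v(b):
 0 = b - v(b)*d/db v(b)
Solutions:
 v(b) = -sqrt(C1 + b^2)
 v(b) = sqrt(C1 + b^2)


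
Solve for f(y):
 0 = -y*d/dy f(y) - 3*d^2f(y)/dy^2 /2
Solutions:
 f(y) = C1 + C2*erf(sqrt(3)*y/3)


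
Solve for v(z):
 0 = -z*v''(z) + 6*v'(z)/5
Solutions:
 v(z) = C1 + C2*z^(11/5)


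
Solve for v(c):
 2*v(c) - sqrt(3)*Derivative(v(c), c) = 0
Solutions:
 v(c) = C1*exp(2*sqrt(3)*c/3)


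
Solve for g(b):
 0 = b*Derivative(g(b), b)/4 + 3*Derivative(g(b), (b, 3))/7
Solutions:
 g(b) = C1 + Integral(C2*airyai(-126^(1/3)*b/6) + C3*airybi(-126^(1/3)*b/6), b)


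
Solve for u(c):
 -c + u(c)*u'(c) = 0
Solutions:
 u(c) = -sqrt(C1 + c^2)
 u(c) = sqrt(C1 + c^2)


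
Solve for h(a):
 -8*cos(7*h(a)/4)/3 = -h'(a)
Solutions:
 -8*a/3 - 2*log(sin(7*h(a)/4) - 1)/7 + 2*log(sin(7*h(a)/4) + 1)/7 = C1


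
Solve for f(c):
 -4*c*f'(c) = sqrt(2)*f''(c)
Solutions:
 f(c) = C1 + C2*erf(2^(1/4)*c)


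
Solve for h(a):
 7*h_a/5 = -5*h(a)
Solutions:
 h(a) = C1*exp(-25*a/7)


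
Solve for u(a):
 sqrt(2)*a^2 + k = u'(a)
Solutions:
 u(a) = C1 + sqrt(2)*a^3/3 + a*k


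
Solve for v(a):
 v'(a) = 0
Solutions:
 v(a) = C1


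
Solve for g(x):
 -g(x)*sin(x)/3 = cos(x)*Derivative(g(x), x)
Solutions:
 g(x) = C1*cos(x)^(1/3)


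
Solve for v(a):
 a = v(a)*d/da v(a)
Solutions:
 v(a) = -sqrt(C1 + a^2)
 v(a) = sqrt(C1 + a^2)


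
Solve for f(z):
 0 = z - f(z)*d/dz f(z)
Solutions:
 f(z) = -sqrt(C1 + z^2)
 f(z) = sqrt(C1 + z^2)


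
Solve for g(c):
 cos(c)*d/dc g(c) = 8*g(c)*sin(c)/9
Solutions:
 g(c) = C1/cos(c)^(8/9)


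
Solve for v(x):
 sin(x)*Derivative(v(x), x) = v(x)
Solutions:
 v(x) = C1*sqrt(cos(x) - 1)/sqrt(cos(x) + 1)


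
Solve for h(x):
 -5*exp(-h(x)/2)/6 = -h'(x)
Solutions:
 h(x) = 2*log(C1 + 5*x/12)


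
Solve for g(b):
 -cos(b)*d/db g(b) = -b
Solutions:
 g(b) = C1 + Integral(b/cos(b), b)


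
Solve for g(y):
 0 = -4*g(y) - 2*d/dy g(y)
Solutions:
 g(y) = C1*exp(-2*y)


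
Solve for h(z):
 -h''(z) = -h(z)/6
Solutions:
 h(z) = C1*exp(-sqrt(6)*z/6) + C2*exp(sqrt(6)*z/6)


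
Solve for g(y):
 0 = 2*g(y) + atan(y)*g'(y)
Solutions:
 g(y) = C1*exp(-2*Integral(1/atan(y), y))


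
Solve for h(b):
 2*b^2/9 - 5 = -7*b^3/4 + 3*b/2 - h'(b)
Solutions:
 h(b) = C1 - 7*b^4/16 - 2*b^3/27 + 3*b^2/4 + 5*b


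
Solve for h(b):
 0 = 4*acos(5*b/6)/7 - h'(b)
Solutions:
 h(b) = C1 + 4*b*acos(5*b/6)/7 - 4*sqrt(36 - 25*b^2)/35


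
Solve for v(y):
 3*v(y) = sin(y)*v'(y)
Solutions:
 v(y) = C1*(cos(y) - 1)^(3/2)/(cos(y) + 1)^(3/2)


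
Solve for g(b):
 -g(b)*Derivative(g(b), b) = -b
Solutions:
 g(b) = -sqrt(C1 + b^2)
 g(b) = sqrt(C1 + b^2)


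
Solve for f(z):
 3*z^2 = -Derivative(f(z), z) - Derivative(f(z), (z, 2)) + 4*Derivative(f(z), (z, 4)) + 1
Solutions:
 f(z) = C1 + C2*exp(-3^(1/3)*z*(3^(1/3)/(sqrt(78) + 9)^(1/3) + (sqrt(78) + 9)^(1/3))/12)*sin(3^(1/6)*z*(-3^(2/3)*(sqrt(78) + 9)^(1/3) + 3/(sqrt(78) + 9)^(1/3))/12) + C3*exp(-3^(1/3)*z*(3^(1/3)/(sqrt(78) + 9)^(1/3) + (sqrt(78) + 9)^(1/3))/12)*cos(3^(1/6)*z*(-3^(2/3)*(sqrt(78) + 9)^(1/3) + 3/(sqrt(78) + 9)^(1/3))/12) + C4*exp(3^(1/3)*z*(3^(1/3)/(sqrt(78) + 9)^(1/3) + (sqrt(78) + 9)^(1/3))/6) - z^3 + 3*z^2 - 5*z


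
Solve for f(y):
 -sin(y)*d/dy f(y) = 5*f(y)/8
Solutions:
 f(y) = C1*(cos(y) + 1)^(5/16)/(cos(y) - 1)^(5/16)


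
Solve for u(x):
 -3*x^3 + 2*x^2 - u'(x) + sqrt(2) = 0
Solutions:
 u(x) = C1 - 3*x^4/4 + 2*x^3/3 + sqrt(2)*x


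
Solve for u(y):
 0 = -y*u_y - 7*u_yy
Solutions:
 u(y) = C1 + C2*erf(sqrt(14)*y/14)


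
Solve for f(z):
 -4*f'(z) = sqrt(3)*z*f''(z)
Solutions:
 f(z) = C1 + C2*z^(1 - 4*sqrt(3)/3)


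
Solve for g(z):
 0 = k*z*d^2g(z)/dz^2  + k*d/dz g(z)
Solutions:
 g(z) = C1 + C2*log(z)


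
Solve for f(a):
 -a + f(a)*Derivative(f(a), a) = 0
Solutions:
 f(a) = -sqrt(C1 + a^2)
 f(a) = sqrt(C1 + a^2)


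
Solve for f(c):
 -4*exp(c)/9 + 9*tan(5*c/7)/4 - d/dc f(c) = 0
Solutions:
 f(c) = C1 - 4*exp(c)/9 - 63*log(cos(5*c/7))/20


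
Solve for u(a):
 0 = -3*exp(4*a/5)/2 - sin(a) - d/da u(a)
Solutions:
 u(a) = C1 - 15*exp(4*a/5)/8 + cos(a)


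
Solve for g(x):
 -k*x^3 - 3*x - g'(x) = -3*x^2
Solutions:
 g(x) = C1 - k*x^4/4 + x^3 - 3*x^2/2


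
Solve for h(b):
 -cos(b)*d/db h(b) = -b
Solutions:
 h(b) = C1 + Integral(b/cos(b), b)


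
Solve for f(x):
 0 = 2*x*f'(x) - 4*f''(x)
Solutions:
 f(x) = C1 + C2*erfi(x/2)


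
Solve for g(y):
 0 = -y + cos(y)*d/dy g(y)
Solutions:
 g(y) = C1 + Integral(y/cos(y), y)


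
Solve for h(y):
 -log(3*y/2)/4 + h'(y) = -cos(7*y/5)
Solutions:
 h(y) = C1 + y*log(y)/4 - y/4 - y*log(2)/4 + y*log(3)/4 - 5*sin(7*y/5)/7


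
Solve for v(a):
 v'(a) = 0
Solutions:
 v(a) = C1


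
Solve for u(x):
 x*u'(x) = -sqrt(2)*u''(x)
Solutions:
 u(x) = C1 + C2*erf(2^(1/4)*x/2)


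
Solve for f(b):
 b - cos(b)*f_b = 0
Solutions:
 f(b) = C1 + Integral(b/cos(b), b)


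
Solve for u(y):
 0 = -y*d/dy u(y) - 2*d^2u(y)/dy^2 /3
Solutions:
 u(y) = C1 + C2*erf(sqrt(3)*y/2)


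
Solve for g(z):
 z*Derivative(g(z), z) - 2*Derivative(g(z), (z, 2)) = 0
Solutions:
 g(z) = C1 + C2*erfi(z/2)


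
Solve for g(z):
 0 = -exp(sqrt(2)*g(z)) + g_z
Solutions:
 g(z) = sqrt(2)*(2*log(-1/(C1 + z)) - log(2))/4


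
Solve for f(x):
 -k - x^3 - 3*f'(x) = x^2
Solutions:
 f(x) = C1 - k*x/3 - x^4/12 - x^3/9


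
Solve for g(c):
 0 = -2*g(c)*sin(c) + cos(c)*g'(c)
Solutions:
 g(c) = C1/cos(c)^2


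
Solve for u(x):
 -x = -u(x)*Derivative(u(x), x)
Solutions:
 u(x) = -sqrt(C1 + x^2)
 u(x) = sqrt(C1 + x^2)


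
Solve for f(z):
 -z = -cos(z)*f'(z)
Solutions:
 f(z) = C1 + Integral(z/cos(z), z)


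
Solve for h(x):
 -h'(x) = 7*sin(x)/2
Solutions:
 h(x) = C1 + 7*cos(x)/2


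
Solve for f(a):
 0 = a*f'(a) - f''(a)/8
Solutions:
 f(a) = C1 + C2*erfi(2*a)


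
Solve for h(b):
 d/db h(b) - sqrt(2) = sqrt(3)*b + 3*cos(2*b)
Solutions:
 h(b) = C1 + sqrt(3)*b^2/2 + sqrt(2)*b + 3*sin(2*b)/2


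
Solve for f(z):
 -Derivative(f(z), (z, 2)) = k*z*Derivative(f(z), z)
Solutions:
 f(z) = Piecewise((-sqrt(2)*sqrt(pi)*C1*erf(sqrt(2)*sqrt(k)*z/2)/(2*sqrt(k)) - C2, (k > 0) | (k < 0)), (-C1*z - C2, True))


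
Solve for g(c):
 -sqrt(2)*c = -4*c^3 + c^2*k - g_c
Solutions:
 g(c) = C1 - c^4 + c^3*k/3 + sqrt(2)*c^2/2


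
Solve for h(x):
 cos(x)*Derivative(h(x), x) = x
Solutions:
 h(x) = C1 + Integral(x/cos(x), x)


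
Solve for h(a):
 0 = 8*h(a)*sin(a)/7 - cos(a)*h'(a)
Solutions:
 h(a) = C1/cos(a)^(8/7)


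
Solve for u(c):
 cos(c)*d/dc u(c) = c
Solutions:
 u(c) = C1 + Integral(c/cos(c), c)


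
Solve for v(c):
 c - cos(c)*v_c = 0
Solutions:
 v(c) = C1 + Integral(c/cos(c), c)


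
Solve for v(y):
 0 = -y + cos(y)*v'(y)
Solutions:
 v(y) = C1 + Integral(y/cos(y), y)


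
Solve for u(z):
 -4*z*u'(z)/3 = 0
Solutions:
 u(z) = C1


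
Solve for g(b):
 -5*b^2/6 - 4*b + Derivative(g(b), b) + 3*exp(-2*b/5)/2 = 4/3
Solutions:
 g(b) = C1 + 5*b^3/18 + 2*b^2 + 4*b/3 + 15*exp(-2*b/5)/4


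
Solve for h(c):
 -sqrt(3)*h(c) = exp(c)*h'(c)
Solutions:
 h(c) = C1*exp(sqrt(3)*exp(-c))


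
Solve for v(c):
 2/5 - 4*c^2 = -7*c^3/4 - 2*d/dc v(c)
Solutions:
 v(c) = C1 - 7*c^4/32 + 2*c^3/3 - c/5


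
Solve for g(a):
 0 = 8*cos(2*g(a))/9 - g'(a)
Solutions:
 -8*a/9 - log(sin(2*g(a)) - 1)/4 + log(sin(2*g(a)) + 1)/4 = C1


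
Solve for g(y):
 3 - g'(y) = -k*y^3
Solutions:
 g(y) = C1 + k*y^4/4 + 3*y


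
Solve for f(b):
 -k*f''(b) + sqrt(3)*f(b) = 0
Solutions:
 f(b) = C1*exp(-3^(1/4)*b*sqrt(1/k)) + C2*exp(3^(1/4)*b*sqrt(1/k))


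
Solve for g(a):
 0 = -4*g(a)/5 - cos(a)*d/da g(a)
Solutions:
 g(a) = C1*(sin(a) - 1)^(2/5)/(sin(a) + 1)^(2/5)


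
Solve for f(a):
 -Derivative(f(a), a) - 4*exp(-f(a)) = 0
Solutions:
 f(a) = log(C1 - 4*a)


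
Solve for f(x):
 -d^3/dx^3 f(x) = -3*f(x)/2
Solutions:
 f(x) = C3*exp(2^(2/3)*3^(1/3)*x/2) + (C1*sin(2^(2/3)*3^(5/6)*x/4) + C2*cos(2^(2/3)*3^(5/6)*x/4))*exp(-2^(2/3)*3^(1/3)*x/4)


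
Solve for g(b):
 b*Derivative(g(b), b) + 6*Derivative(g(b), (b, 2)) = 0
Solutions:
 g(b) = C1 + C2*erf(sqrt(3)*b/6)


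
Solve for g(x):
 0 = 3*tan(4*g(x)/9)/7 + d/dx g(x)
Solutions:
 g(x) = -9*asin(C1*exp(-4*x/21))/4 + 9*pi/4
 g(x) = 9*asin(C1*exp(-4*x/21))/4


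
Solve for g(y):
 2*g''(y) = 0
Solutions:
 g(y) = C1 + C2*y


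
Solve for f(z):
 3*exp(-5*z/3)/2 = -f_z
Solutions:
 f(z) = C1 + 9*exp(-5*z/3)/10


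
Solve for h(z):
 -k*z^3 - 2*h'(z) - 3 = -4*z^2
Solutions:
 h(z) = C1 - k*z^4/8 + 2*z^3/3 - 3*z/2


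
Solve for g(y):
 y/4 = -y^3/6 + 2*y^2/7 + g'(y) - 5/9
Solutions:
 g(y) = C1 + y^4/24 - 2*y^3/21 + y^2/8 + 5*y/9


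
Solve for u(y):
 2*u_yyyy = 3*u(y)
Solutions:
 u(y) = C1*exp(-2^(3/4)*3^(1/4)*y/2) + C2*exp(2^(3/4)*3^(1/4)*y/2) + C3*sin(2^(3/4)*3^(1/4)*y/2) + C4*cos(2^(3/4)*3^(1/4)*y/2)


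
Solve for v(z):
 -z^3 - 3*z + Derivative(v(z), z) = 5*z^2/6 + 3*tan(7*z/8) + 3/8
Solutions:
 v(z) = C1 + z^4/4 + 5*z^3/18 + 3*z^2/2 + 3*z/8 - 24*log(cos(7*z/8))/7


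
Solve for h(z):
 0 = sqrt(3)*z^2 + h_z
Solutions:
 h(z) = C1 - sqrt(3)*z^3/3


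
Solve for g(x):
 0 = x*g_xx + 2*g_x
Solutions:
 g(x) = C1 + C2/x


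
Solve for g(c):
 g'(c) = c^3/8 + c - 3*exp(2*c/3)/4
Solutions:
 g(c) = C1 + c^4/32 + c^2/2 - 9*exp(2*c/3)/8


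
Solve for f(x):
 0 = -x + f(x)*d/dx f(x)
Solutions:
 f(x) = -sqrt(C1 + x^2)
 f(x) = sqrt(C1 + x^2)


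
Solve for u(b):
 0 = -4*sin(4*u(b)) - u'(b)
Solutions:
 u(b) = -acos((-C1 - exp(32*b))/(C1 - exp(32*b)))/4 + pi/2
 u(b) = acos((-C1 - exp(32*b))/(C1 - exp(32*b)))/4


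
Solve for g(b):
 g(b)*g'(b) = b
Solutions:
 g(b) = -sqrt(C1 + b^2)
 g(b) = sqrt(C1 + b^2)


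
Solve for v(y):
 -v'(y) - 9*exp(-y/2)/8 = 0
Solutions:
 v(y) = C1 + 9*exp(-y/2)/4


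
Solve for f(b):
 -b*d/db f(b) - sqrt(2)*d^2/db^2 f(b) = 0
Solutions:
 f(b) = C1 + C2*erf(2^(1/4)*b/2)


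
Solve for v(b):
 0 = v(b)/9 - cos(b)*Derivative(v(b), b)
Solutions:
 v(b) = C1*(sin(b) + 1)^(1/18)/(sin(b) - 1)^(1/18)


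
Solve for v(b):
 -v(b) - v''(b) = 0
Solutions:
 v(b) = C1*sin(b) + C2*cos(b)


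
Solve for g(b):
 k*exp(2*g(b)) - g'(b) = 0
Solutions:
 g(b) = log(-sqrt(-1/(C1 + b*k))) - log(2)/2
 g(b) = log(-1/(C1 + b*k))/2 - log(2)/2


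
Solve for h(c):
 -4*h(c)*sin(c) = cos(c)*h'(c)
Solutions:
 h(c) = C1*cos(c)^4


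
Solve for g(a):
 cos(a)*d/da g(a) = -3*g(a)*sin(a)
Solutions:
 g(a) = C1*cos(a)^3


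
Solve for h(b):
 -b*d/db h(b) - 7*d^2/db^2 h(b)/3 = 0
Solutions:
 h(b) = C1 + C2*erf(sqrt(42)*b/14)


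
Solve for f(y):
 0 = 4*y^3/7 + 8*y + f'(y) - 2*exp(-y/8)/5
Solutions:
 f(y) = C1 - y^4/7 - 4*y^2 - 16*exp(-y/8)/5


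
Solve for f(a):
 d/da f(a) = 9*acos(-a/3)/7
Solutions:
 f(a) = C1 + 9*a*acos(-a/3)/7 + 9*sqrt(9 - a^2)/7


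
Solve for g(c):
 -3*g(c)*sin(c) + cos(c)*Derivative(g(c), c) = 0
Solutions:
 g(c) = C1/cos(c)^3


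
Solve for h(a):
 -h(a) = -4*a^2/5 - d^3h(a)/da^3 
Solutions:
 h(a) = C3*exp(a) + 4*a^2/5 + (C1*sin(sqrt(3)*a/2) + C2*cos(sqrt(3)*a/2))*exp(-a/2)


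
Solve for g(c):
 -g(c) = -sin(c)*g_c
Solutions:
 g(c) = C1*sqrt(cos(c) - 1)/sqrt(cos(c) + 1)


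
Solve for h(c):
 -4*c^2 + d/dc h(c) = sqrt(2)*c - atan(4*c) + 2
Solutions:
 h(c) = C1 + 4*c^3/3 + sqrt(2)*c^2/2 - c*atan(4*c) + 2*c + log(16*c^2 + 1)/8


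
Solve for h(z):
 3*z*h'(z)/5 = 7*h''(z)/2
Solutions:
 h(z) = C1 + C2*erfi(sqrt(105)*z/35)


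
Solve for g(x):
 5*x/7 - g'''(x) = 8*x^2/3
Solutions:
 g(x) = C1 + C2*x + C3*x^2 - 2*x^5/45 + 5*x^4/168


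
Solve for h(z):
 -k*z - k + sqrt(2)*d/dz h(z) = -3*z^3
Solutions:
 h(z) = C1 + sqrt(2)*k*z^2/4 + sqrt(2)*k*z/2 - 3*sqrt(2)*z^4/8


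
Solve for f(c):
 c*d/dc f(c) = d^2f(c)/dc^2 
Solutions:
 f(c) = C1 + C2*erfi(sqrt(2)*c/2)


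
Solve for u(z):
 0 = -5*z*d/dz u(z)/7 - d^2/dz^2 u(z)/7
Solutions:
 u(z) = C1 + C2*erf(sqrt(10)*z/2)


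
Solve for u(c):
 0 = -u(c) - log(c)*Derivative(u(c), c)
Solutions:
 u(c) = C1*exp(-li(c))


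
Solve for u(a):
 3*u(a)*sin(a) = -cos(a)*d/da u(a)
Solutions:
 u(a) = C1*cos(a)^3


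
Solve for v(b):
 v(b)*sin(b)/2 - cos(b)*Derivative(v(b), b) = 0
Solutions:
 v(b) = C1/sqrt(cos(b))


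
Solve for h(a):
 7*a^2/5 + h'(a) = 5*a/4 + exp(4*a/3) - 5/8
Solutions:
 h(a) = C1 - 7*a^3/15 + 5*a^2/8 - 5*a/8 + 3*exp(4*a/3)/4


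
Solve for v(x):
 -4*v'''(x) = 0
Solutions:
 v(x) = C1 + C2*x + C3*x^2


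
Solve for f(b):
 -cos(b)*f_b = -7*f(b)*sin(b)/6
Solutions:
 f(b) = C1/cos(b)^(7/6)


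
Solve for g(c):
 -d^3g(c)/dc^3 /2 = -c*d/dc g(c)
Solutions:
 g(c) = C1 + Integral(C2*airyai(2^(1/3)*c) + C3*airybi(2^(1/3)*c), c)


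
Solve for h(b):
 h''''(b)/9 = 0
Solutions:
 h(b) = C1 + C2*b + C3*b^2 + C4*b^3


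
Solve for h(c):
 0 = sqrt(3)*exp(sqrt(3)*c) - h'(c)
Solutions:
 h(c) = C1 + exp(sqrt(3)*c)


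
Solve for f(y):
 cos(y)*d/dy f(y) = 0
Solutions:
 f(y) = C1


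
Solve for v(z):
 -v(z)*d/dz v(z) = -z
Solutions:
 v(z) = -sqrt(C1 + z^2)
 v(z) = sqrt(C1 + z^2)


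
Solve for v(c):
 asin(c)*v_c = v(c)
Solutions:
 v(c) = C1*exp(Integral(1/asin(c), c))


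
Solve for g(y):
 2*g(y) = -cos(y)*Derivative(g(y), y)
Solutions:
 g(y) = C1*(sin(y) - 1)/(sin(y) + 1)


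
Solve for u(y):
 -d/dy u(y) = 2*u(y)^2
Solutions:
 u(y) = 1/(C1 + 2*y)


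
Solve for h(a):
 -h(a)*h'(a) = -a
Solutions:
 h(a) = -sqrt(C1 + a^2)
 h(a) = sqrt(C1 + a^2)


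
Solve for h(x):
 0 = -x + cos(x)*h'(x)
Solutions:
 h(x) = C1 + Integral(x/cos(x), x)


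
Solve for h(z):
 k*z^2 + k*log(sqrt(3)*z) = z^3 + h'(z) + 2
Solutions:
 h(z) = C1 + k*z^3/3 + k*z*log(z) - k*z + k*z*log(3)/2 - z^4/4 - 2*z


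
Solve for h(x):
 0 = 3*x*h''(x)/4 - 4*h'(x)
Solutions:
 h(x) = C1 + C2*x^(19/3)


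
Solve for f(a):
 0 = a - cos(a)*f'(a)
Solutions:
 f(a) = C1 + Integral(a/cos(a), a)


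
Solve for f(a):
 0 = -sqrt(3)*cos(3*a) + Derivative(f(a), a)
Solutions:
 f(a) = C1 + sqrt(3)*sin(3*a)/3


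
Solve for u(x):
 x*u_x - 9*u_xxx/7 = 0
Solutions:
 u(x) = C1 + Integral(C2*airyai(21^(1/3)*x/3) + C3*airybi(21^(1/3)*x/3), x)


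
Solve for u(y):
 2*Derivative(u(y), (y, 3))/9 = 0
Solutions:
 u(y) = C1 + C2*y + C3*y^2


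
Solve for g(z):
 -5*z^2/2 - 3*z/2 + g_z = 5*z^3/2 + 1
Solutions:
 g(z) = C1 + 5*z^4/8 + 5*z^3/6 + 3*z^2/4 + z


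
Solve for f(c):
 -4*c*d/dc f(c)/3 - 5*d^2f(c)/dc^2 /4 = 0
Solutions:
 f(c) = C1 + C2*erf(2*sqrt(30)*c/15)


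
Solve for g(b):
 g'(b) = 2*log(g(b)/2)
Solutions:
 Integral(1/(-log(_y) + log(2)), (_y, g(b)))/2 = C1 - b


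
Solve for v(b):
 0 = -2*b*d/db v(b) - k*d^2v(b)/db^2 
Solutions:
 v(b) = C1 + C2*sqrt(k)*erf(b*sqrt(1/k))


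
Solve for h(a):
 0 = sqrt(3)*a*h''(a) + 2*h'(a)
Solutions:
 h(a) = C1 + C2*a^(1 - 2*sqrt(3)/3)


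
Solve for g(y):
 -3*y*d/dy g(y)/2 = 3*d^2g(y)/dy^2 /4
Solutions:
 g(y) = C1 + C2*erf(y)


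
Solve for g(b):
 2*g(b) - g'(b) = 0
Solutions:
 g(b) = C1*exp(2*b)


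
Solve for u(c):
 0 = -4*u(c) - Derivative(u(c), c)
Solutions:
 u(c) = C1*exp(-4*c)


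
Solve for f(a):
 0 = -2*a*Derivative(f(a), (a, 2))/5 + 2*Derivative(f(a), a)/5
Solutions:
 f(a) = C1 + C2*a^2


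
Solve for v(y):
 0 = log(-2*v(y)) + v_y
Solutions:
 Integral(1/(log(-_y) + log(2)), (_y, v(y))) = C1 - y


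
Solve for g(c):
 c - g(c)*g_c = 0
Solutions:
 g(c) = -sqrt(C1 + c^2)
 g(c) = sqrt(C1 + c^2)


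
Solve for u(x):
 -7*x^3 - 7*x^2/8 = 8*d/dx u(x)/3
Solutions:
 u(x) = C1 - 21*x^4/32 - 7*x^3/64


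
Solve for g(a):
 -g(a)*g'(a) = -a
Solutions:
 g(a) = -sqrt(C1 + a^2)
 g(a) = sqrt(C1 + a^2)


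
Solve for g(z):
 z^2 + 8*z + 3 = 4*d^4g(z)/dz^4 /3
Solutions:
 g(z) = C1 + C2*z + C3*z^2 + C4*z^3 + z^6/480 + z^5/20 + 3*z^4/32


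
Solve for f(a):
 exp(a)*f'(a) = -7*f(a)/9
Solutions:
 f(a) = C1*exp(7*exp(-a)/9)


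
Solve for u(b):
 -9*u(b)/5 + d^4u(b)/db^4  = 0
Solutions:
 u(b) = C1*exp(-sqrt(3)*5^(3/4)*b/5) + C2*exp(sqrt(3)*5^(3/4)*b/5) + C3*sin(sqrt(3)*5^(3/4)*b/5) + C4*cos(sqrt(3)*5^(3/4)*b/5)


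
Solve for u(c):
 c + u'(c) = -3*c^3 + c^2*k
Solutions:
 u(c) = C1 - 3*c^4/4 + c^3*k/3 - c^2/2


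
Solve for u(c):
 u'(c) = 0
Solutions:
 u(c) = C1


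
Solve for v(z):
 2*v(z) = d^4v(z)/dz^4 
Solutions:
 v(z) = C1*exp(-2^(1/4)*z) + C2*exp(2^(1/4)*z) + C3*sin(2^(1/4)*z) + C4*cos(2^(1/4)*z)


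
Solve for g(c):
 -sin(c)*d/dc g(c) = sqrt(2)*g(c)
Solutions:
 g(c) = C1*(cos(c) + 1)^(sqrt(2)/2)/(cos(c) - 1)^(sqrt(2)/2)


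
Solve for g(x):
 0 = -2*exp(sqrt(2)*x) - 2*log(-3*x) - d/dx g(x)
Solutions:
 g(x) = C1 - 2*x*log(-x) + 2*x*(1 - log(3)) - sqrt(2)*exp(sqrt(2)*x)


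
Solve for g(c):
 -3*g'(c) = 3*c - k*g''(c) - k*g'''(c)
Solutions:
 g(c) = C1 + C2*exp(c*(-1 + sqrt(k*(k + 12))/k)/2) + C3*exp(-c*(1 + sqrt(k*(k + 12))/k)/2) - c^2/2 - c*k/3


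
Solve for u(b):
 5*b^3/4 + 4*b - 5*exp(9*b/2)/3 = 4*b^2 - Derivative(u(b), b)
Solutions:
 u(b) = C1 - 5*b^4/16 + 4*b^3/3 - 2*b^2 + 10*exp(9*b/2)/27


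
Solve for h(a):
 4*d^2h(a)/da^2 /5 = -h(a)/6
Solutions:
 h(a) = C1*sin(sqrt(30)*a/12) + C2*cos(sqrt(30)*a/12)


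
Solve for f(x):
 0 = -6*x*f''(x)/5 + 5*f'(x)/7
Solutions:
 f(x) = C1 + C2*x^(67/42)


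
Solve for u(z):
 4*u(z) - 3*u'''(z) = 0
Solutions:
 u(z) = C3*exp(6^(2/3)*z/3) + (C1*sin(2^(2/3)*3^(1/6)*z/2) + C2*cos(2^(2/3)*3^(1/6)*z/2))*exp(-6^(2/3)*z/6)


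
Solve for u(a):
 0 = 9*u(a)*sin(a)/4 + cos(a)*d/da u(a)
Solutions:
 u(a) = C1*cos(a)^(9/4)


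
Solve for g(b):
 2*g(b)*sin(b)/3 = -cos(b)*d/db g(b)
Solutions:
 g(b) = C1*cos(b)^(2/3)


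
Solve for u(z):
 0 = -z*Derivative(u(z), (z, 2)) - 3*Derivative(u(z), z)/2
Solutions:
 u(z) = C1 + C2/sqrt(z)


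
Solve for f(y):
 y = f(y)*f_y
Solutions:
 f(y) = -sqrt(C1 + y^2)
 f(y) = sqrt(C1 + y^2)


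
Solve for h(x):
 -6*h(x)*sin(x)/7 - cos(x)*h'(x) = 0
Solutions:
 h(x) = C1*cos(x)^(6/7)


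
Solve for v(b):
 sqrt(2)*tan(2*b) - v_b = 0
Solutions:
 v(b) = C1 - sqrt(2)*log(cos(2*b))/2


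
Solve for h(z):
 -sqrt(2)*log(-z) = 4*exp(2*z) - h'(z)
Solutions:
 h(z) = C1 + sqrt(2)*z*log(-z) - sqrt(2)*z + 2*exp(2*z)


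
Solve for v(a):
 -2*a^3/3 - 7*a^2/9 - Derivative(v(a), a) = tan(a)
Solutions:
 v(a) = C1 - a^4/6 - 7*a^3/27 + log(cos(a))


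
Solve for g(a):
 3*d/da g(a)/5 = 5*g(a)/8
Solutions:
 g(a) = C1*exp(25*a/24)


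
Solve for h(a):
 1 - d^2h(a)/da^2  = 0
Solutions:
 h(a) = C1 + C2*a + a^2/2


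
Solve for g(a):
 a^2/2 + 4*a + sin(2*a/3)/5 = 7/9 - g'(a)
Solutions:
 g(a) = C1 - a^3/6 - 2*a^2 + 7*a/9 + 3*cos(2*a/3)/10


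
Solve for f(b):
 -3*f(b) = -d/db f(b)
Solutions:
 f(b) = C1*exp(3*b)


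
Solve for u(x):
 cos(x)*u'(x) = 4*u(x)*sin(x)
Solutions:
 u(x) = C1/cos(x)^4


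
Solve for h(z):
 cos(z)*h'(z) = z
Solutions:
 h(z) = C1 + Integral(z/cos(z), z)


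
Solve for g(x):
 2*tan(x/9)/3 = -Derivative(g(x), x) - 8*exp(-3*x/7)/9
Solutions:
 g(x) = C1 - 3*log(tan(x/9)^2 + 1) + 56*exp(-3*x/7)/27


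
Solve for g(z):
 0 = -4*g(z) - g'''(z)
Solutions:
 g(z) = C3*exp(-2^(2/3)*z) + (C1*sin(2^(2/3)*sqrt(3)*z/2) + C2*cos(2^(2/3)*sqrt(3)*z/2))*exp(2^(2/3)*z/2)


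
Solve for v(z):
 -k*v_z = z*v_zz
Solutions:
 v(z) = C1 + z^(1 - re(k))*(C2*sin(log(z)*Abs(im(k))) + C3*cos(log(z)*im(k)))


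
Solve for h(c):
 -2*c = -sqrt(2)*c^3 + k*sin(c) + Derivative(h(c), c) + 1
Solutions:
 h(c) = C1 + sqrt(2)*c^4/4 - c^2 - c + k*cos(c)


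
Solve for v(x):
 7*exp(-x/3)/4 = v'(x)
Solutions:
 v(x) = C1 - 21*exp(-x/3)/4


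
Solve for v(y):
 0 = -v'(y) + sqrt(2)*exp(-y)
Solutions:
 v(y) = C1 - sqrt(2)*exp(-y)


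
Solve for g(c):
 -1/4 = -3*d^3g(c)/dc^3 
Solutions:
 g(c) = C1 + C2*c + C3*c^2 + c^3/72


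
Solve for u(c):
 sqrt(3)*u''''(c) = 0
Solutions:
 u(c) = C1 + C2*c + C3*c^2 + C4*c^3


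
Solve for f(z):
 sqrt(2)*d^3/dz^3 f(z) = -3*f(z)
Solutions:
 f(z) = C3*exp(-2^(5/6)*3^(1/3)*z/2) + (C1*sin(6^(5/6)*z/4) + C2*cos(6^(5/6)*z/4))*exp(2^(5/6)*3^(1/3)*z/4)


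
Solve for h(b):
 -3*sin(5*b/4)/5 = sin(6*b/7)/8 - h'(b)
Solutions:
 h(b) = C1 - 7*cos(6*b/7)/48 - 12*cos(5*b/4)/25


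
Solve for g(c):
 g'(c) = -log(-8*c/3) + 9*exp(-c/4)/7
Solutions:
 g(c) = C1 - c*log(-c) + c*(-3*log(2) + 1 + log(3)) - 36*exp(-c/4)/7


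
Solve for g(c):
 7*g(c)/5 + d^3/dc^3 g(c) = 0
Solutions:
 g(c) = C3*exp(-5^(2/3)*7^(1/3)*c/5) + (C1*sin(sqrt(3)*5^(2/3)*7^(1/3)*c/10) + C2*cos(sqrt(3)*5^(2/3)*7^(1/3)*c/10))*exp(5^(2/3)*7^(1/3)*c/10)


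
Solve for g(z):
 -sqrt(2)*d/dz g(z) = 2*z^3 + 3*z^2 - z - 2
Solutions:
 g(z) = C1 - sqrt(2)*z^4/4 - sqrt(2)*z^3/2 + sqrt(2)*z^2/4 + sqrt(2)*z


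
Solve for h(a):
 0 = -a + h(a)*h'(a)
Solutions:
 h(a) = -sqrt(C1 + a^2)
 h(a) = sqrt(C1 + a^2)


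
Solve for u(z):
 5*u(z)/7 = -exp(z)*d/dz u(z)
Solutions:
 u(z) = C1*exp(5*exp(-z)/7)


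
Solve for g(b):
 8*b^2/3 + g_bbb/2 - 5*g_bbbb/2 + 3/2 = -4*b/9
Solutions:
 g(b) = C1 + C2*b + C3*b^2 + C4*exp(b/5) - 4*b^5/45 - 61*b^4/27 - 2467*b^3/54


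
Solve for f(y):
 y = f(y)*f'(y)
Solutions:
 f(y) = -sqrt(C1 + y^2)
 f(y) = sqrt(C1 + y^2)


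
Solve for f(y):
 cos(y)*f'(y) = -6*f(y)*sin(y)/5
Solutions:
 f(y) = C1*cos(y)^(6/5)


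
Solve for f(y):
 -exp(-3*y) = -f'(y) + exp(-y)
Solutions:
 f(y) = C1 - exp(-y) - exp(-3*y)/3


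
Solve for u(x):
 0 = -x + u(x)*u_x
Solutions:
 u(x) = -sqrt(C1 + x^2)
 u(x) = sqrt(C1 + x^2)


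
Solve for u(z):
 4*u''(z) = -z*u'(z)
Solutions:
 u(z) = C1 + C2*erf(sqrt(2)*z/4)


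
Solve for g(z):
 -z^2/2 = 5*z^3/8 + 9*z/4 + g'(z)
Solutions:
 g(z) = C1 - 5*z^4/32 - z^3/6 - 9*z^2/8


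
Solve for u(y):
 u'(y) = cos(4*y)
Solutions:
 u(y) = C1 + sin(4*y)/4


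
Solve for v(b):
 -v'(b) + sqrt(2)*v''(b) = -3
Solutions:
 v(b) = C1 + C2*exp(sqrt(2)*b/2) + 3*b


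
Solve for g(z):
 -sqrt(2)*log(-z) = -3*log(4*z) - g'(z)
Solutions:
 g(z) = C1 - z*(3 - sqrt(2))*log(z) + z*(-6*log(2) - sqrt(2) + 3 + sqrt(2)*I*pi)


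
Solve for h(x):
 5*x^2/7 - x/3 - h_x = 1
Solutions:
 h(x) = C1 + 5*x^3/21 - x^2/6 - x


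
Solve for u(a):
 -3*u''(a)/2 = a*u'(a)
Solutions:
 u(a) = C1 + C2*erf(sqrt(3)*a/3)


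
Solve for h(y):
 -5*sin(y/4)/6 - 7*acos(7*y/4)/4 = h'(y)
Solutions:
 h(y) = C1 - 7*y*acos(7*y/4)/4 + sqrt(16 - 49*y^2)/4 + 10*cos(y/4)/3


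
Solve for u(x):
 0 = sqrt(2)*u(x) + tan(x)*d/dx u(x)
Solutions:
 u(x) = C1/sin(x)^(sqrt(2))


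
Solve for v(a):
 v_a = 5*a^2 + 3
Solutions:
 v(a) = C1 + 5*a^3/3 + 3*a


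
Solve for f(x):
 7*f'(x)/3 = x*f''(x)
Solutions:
 f(x) = C1 + C2*x^(10/3)


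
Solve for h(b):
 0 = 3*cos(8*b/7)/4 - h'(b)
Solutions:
 h(b) = C1 + 21*sin(8*b/7)/32


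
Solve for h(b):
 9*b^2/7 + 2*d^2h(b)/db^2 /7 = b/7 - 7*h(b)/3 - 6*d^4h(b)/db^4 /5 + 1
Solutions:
 h(b) = -27*b^2/49 + 3*b/49 + (C1*sin(2^(3/4)*sqrt(3)*35^(1/4)*b*cos(atan(sqrt(3405)/5)/2)/6) + C2*cos(2^(3/4)*sqrt(3)*35^(1/4)*b*cos(atan(sqrt(3405)/5)/2)/6))*exp(-2^(3/4)*sqrt(3)*35^(1/4)*b*sin(atan(sqrt(3405)/5)/2)/6) + (C3*sin(2^(3/4)*sqrt(3)*35^(1/4)*b*cos(atan(sqrt(3405)/5)/2)/6) + C4*cos(2^(3/4)*sqrt(3)*35^(1/4)*b*cos(atan(sqrt(3405)/5)/2)/6))*exp(2^(3/4)*sqrt(3)*35^(1/4)*b*sin(atan(sqrt(3405)/5)/2)/6) + 1353/2401


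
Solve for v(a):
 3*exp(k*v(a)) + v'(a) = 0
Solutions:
 v(a) = Piecewise((log(1/(C1*k + 3*a*k))/k, Ne(k, 0)), (nan, True))
 v(a) = Piecewise((C1 - 3*a, Eq(k, 0)), (nan, True))


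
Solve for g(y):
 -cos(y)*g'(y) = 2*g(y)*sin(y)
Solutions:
 g(y) = C1*cos(y)^2


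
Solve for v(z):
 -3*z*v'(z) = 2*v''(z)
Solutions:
 v(z) = C1 + C2*erf(sqrt(3)*z/2)


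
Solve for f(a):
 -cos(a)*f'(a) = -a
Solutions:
 f(a) = C1 + Integral(a/cos(a), a)


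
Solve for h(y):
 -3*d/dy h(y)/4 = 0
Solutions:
 h(y) = C1


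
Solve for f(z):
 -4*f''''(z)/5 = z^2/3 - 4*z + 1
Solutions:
 f(z) = C1 + C2*z + C3*z^2 + C4*z^3 - z^6/864 + z^5/24 - 5*z^4/96


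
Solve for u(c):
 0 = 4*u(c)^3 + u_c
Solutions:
 u(c) = -sqrt(2)*sqrt(-1/(C1 - 4*c))/2
 u(c) = sqrt(2)*sqrt(-1/(C1 - 4*c))/2


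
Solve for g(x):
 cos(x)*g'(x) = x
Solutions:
 g(x) = C1 + Integral(x/cos(x), x)


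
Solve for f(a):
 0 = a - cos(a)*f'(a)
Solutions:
 f(a) = C1 + Integral(a/cos(a), a)


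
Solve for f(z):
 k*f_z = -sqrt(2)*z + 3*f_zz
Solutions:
 f(z) = C1 + C2*exp(k*z/3) - sqrt(2)*z^2/(2*k) - 3*sqrt(2)*z/k^2


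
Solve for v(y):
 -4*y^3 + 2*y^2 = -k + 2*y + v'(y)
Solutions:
 v(y) = C1 + k*y - y^4 + 2*y^3/3 - y^2


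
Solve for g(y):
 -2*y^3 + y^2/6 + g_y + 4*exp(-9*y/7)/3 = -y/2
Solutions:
 g(y) = C1 + y^4/2 - y^3/18 - y^2/4 + 28*exp(-9*y/7)/27


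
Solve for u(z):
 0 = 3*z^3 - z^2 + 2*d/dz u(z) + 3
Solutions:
 u(z) = C1 - 3*z^4/8 + z^3/6 - 3*z/2


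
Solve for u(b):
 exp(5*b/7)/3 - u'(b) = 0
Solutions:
 u(b) = C1 + 7*exp(5*b/7)/15


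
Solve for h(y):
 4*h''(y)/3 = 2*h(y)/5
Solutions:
 h(y) = C1*exp(-sqrt(30)*y/10) + C2*exp(sqrt(30)*y/10)


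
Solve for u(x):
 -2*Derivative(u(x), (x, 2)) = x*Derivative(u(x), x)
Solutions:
 u(x) = C1 + C2*erf(x/2)


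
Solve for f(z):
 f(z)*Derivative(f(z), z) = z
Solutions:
 f(z) = -sqrt(C1 + z^2)
 f(z) = sqrt(C1 + z^2)


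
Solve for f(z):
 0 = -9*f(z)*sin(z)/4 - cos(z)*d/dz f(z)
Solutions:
 f(z) = C1*cos(z)^(9/4)


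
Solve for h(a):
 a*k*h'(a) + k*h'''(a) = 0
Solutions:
 h(a) = C1 + Integral(C2*airyai(-a) + C3*airybi(-a), a)


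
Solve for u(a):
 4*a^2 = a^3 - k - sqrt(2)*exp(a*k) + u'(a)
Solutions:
 u(a) = C1 - a^4/4 + 4*a^3/3 + a*k + sqrt(2)*exp(a*k)/k


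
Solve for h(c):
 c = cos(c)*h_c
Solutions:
 h(c) = C1 + Integral(c/cos(c), c)


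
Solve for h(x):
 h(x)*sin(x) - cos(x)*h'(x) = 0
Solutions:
 h(x) = C1/cos(x)


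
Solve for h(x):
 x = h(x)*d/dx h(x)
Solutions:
 h(x) = -sqrt(C1 + x^2)
 h(x) = sqrt(C1 + x^2)


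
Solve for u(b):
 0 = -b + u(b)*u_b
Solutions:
 u(b) = -sqrt(C1 + b^2)
 u(b) = sqrt(C1 + b^2)


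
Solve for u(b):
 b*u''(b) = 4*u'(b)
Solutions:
 u(b) = C1 + C2*b^5


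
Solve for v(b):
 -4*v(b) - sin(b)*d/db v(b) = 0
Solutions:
 v(b) = C1*(cos(b)^2 + 2*cos(b) + 1)/(cos(b)^2 - 2*cos(b) + 1)


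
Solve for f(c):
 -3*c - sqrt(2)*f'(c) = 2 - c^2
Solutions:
 f(c) = C1 + sqrt(2)*c^3/6 - 3*sqrt(2)*c^2/4 - sqrt(2)*c


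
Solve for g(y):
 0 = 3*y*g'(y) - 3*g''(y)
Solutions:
 g(y) = C1 + C2*erfi(sqrt(2)*y/2)


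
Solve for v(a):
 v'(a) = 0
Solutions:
 v(a) = C1


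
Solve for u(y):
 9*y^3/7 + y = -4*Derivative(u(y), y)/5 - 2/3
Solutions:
 u(y) = C1 - 45*y^4/112 - 5*y^2/8 - 5*y/6


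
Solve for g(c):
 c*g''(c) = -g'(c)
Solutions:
 g(c) = C1 + C2*log(c)


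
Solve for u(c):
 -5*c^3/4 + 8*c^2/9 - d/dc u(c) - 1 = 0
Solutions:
 u(c) = C1 - 5*c^4/16 + 8*c^3/27 - c


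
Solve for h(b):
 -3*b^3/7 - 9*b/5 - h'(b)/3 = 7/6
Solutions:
 h(b) = C1 - 9*b^4/28 - 27*b^2/10 - 7*b/2


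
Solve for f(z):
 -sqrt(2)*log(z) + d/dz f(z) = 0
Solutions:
 f(z) = C1 + sqrt(2)*z*log(z) - sqrt(2)*z


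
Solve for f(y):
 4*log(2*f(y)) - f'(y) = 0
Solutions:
 -Integral(1/(log(_y) + log(2)), (_y, f(y)))/4 = C1 - y


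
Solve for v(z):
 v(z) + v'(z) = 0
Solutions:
 v(z) = C1*exp(-z)


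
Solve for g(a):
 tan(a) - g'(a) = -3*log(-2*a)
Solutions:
 g(a) = C1 + 3*a*log(-a) - 3*a + 3*a*log(2) - log(cos(a))


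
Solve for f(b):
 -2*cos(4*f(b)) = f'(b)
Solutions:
 f(b) = -asin((C1 + exp(16*b))/(C1 - exp(16*b)))/4 + pi/4
 f(b) = asin((C1 + exp(16*b))/(C1 - exp(16*b)))/4


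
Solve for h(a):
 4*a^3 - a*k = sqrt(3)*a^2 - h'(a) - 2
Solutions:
 h(a) = C1 - a^4 + sqrt(3)*a^3/3 + a^2*k/2 - 2*a


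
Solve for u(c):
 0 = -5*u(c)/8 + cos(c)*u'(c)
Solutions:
 u(c) = C1*(sin(c) + 1)^(5/16)/(sin(c) - 1)^(5/16)


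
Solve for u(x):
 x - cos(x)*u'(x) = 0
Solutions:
 u(x) = C1 + Integral(x/cos(x), x)


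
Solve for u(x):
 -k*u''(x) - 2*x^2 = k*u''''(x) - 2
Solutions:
 u(x) = C1 + C2*x + C3*exp(-I*x) + C4*exp(I*x) - x^4/(6*k) + 3*x^2/k


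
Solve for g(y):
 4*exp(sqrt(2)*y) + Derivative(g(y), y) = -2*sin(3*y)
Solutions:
 g(y) = C1 - 2*sqrt(2)*exp(sqrt(2)*y) + 2*cos(3*y)/3


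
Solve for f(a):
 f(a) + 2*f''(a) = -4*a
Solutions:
 f(a) = C1*sin(sqrt(2)*a/2) + C2*cos(sqrt(2)*a/2) - 4*a


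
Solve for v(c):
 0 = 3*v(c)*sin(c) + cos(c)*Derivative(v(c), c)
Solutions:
 v(c) = C1*cos(c)^3


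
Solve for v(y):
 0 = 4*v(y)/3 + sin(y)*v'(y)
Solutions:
 v(y) = C1*(cos(y) + 1)^(2/3)/(cos(y) - 1)^(2/3)


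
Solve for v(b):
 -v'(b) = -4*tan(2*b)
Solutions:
 v(b) = C1 - 2*log(cos(2*b))


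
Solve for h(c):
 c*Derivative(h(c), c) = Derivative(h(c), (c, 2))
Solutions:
 h(c) = C1 + C2*erfi(sqrt(2)*c/2)


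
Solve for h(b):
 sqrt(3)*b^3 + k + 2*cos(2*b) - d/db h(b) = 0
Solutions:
 h(b) = C1 + sqrt(3)*b^4/4 + b*k + sin(2*b)


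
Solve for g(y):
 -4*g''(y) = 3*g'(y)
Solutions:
 g(y) = C1 + C2*exp(-3*y/4)


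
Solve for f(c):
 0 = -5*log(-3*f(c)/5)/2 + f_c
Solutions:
 -2*Integral(1/(log(-_y) - log(5) + log(3)), (_y, f(c)))/5 = C1 - c


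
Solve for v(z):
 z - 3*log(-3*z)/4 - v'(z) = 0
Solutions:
 v(z) = C1 + z^2/2 - 3*z*log(-z)/4 + 3*z*(1 - log(3))/4


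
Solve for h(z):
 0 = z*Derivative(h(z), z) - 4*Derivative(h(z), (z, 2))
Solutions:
 h(z) = C1 + C2*erfi(sqrt(2)*z/4)


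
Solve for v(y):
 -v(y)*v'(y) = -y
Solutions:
 v(y) = -sqrt(C1 + y^2)
 v(y) = sqrt(C1 + y^2)


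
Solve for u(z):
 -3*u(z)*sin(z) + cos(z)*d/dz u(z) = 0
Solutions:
 u(z) = C1/cos(z)^3


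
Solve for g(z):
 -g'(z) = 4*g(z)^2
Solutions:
 g(z) = 1/(C1 + 4*z)


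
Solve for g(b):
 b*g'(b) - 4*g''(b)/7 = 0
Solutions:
 g(b) = C1 + C2*erfi(sqrt(14)*b/4)


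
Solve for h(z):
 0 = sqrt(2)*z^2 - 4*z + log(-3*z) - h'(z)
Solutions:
 h(z) = C1 + sqrt(2)*z^3/3 - 2*z^2 + z*log(-z) + z*(-1 + log(3))


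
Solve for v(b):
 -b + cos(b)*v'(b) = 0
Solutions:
 v(b) = C1 + Integral(b/cos(b), b)


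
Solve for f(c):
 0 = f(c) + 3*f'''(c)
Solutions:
 f(c) = C3*exp(-3^(2/3)*c/3) + (C1*sin(3^(1/6)*c/2) + C2*cos(3^(1/6)*c/2))*exp(3^(2/3)*c/6)


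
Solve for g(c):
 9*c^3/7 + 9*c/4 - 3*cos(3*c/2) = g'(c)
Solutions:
 g(c) = C1 + 9*c^4/28 + 9*c^2/8 - 2*sin(3*c/2)


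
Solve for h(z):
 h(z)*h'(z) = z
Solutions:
 h(z) = -sqrt(C1 + z^2)
 h(z) = sqrt(C1 + z^2)


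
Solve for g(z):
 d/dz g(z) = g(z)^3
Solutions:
 g(z) = -sqrt(2)*sqrt(-1/(C1 + z))/2
 g(z) = sqrt(2)*sqrt(-1/(C1 + z))/2


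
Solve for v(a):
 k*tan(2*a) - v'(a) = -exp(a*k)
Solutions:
 v(a) = C1 - k*log(cos(2*a))/2 + Piecewise((exp(a*k)/k, Ne(k, 0)), (a, True))


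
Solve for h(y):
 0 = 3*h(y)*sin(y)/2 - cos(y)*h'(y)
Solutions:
 h(y) = C1/cos(y)^(3/2)


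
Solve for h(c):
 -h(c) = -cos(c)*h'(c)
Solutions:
 h(c) = C1*sqrt(sin(c) + 1)/sqrt(sin(c) - 1)


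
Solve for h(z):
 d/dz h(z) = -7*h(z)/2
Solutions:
 h(z) = C1*exp(-7*z/2)


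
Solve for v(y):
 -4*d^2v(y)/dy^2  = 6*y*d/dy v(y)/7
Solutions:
 v(y) = C1 + C2*erf(sqrt(21)*y/14)


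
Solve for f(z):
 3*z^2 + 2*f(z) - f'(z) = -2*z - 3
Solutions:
 f(z) = C1*exp(2*z) - 3*z^2/2 - 5*z/2 - 11/4


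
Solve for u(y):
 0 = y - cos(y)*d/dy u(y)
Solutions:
 u(y) = C1 + Integral(y/cos(y), y)


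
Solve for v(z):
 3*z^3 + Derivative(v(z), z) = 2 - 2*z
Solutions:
 v(z) = C1 - 3*z^4/4 - z^2 + 2*z


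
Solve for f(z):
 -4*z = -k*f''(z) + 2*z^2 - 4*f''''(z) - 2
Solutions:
 f(z) = C1 + C2*z + C3*exp(-z*sqrt(-k)/2) + C4*exp(z*sqrt(-k)/2) + z^4/(6*k) + 2*z^3/(3*k) + z^2*(-1 - 8/k)/k


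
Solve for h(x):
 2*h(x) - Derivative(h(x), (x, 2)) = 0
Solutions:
 h(x) = C1*exp(-sqrt(2)*x) + C2*exp(sqrt(2)*x)


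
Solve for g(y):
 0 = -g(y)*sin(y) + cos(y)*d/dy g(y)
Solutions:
 g(y) = C1/cos(y)


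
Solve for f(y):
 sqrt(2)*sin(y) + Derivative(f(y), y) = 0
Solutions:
 f(y) = C1 + sqrt(2)*cos(y)


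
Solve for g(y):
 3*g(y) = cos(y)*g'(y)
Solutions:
 g(y) = C1*(sin(y) + 1)^(3/2)/(sin(y) - 1)^(3/2)


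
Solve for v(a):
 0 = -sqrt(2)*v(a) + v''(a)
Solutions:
 v(a) = C1*exp(-2^(1/4)*a) + C2*exp(2^(1/4)*a)


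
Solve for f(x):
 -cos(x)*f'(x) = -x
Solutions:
 f(x) = C1 + Integral(x/cos(x), x)


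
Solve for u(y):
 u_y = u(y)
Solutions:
 u(y) = C1*exp(y)


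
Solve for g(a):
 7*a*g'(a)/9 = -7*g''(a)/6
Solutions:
 g(a) = C1 + C2*erf(sqrt(3)*a/3)


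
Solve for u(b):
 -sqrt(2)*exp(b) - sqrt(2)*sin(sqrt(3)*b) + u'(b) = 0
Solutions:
 u(b) = C1 + sqrt(2)*exp(b) - sqrt(6)*cos(sqrt(3)*b)/3


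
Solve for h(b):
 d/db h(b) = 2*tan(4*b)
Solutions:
 h(b) = C1 - log(cos(4*b))/2


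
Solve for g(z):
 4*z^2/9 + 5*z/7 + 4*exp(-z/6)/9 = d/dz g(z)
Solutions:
 g(z) = C1 + 4*z^3/27 + 5*z^2/14 - 8*exp(-z/6)/3


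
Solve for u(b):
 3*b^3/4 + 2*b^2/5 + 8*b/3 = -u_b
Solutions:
 u(b) = C1 - 3*b^4/16 - 2*b^3/15 - 4*b^2/3


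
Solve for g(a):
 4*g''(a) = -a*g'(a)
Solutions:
 g(a) = C1 + C2*erf(sqrt(2)*a/4)


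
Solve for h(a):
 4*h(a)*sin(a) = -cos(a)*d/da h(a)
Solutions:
 h(a) = C1*cos(a)^4


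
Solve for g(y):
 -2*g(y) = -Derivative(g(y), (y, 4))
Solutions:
 g(y) = C1*exp(-2^(1/4)*y) + C2*exp(2^(1/4)*y) + C3*sin(2^(1/4)*y) + C4*cos(2^(1/4)*y)


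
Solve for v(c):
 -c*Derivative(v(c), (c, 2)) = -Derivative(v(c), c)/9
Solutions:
 v(c) = C1 + C2*c^(10/9)


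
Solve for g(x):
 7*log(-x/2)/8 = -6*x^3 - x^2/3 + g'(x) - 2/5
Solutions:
 g(x) = C1 + 3*x^4/2 + x^3/9 + 7*x*log(-x)/8 + x*(-35*log(2) - 19)/40


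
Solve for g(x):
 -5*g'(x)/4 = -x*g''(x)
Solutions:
 g(x) = C1 + C2*x^(9/4)


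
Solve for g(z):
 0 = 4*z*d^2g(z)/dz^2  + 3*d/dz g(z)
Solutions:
 g(z) = C1 + C2*z^(1/4)
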